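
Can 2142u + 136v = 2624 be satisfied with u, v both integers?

gcd(2142, 136):
  2142 = 15·136 + 102
  136 = 1·102 + 34
  102 = 3·34
so gcd(2142, 136) = 34.
34 does not divide 2624 (remainder 6), so no integer solutions.

no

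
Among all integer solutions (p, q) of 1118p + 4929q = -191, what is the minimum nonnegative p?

1997

gcd(4929, 1118) = 1.
1 divides -191, so solutions exist.
By Bézout, 1118·(-604) + 4929·(137) = 1.
Scale by -191/1 = -191: (p₀, q₀) = (115364, -26167).
General solution: p = 115364 + 4929t, q = -26167 - 1118t for integer t.
p ≥ 0: smallest is 115364 mod 4929 = 1997 (at t = -23), with q = -453.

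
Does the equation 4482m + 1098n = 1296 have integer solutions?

gcd(4482, 1098):
  4482 = 4×1098 + 90
  1098 = 12×90 + 18
  90 = 5×18
so gcd(4482, 1098) = 18.
18 divides 1296, so integer solutions exist.

yes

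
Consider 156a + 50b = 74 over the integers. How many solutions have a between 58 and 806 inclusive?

30

gcd(156, 50):
  156 = 3×50 + 6
  50 = 8×6 + 2
  6 = 3×2
so gcd(156, 50) = 2.
Back-substitute for Bézout coefficients:
  2 = 50 - 8×6
  ... = 156×(-8) + 50×(25)
Scale by 37: particular solution (-296, 925); reduce a mod 25: (4, -11).
General solution: a = 4 + 25t, b = -11 - 78t for integer t.
58 ≤ 4 + 25t ≤ 806 gives t ∈ [3, 32], which is 30 values.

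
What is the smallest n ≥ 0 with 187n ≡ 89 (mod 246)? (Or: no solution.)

gcd(246, 187):
  246 = 1·187 + 59
  187 = 3·59 + 10
  59 = 5·10 + 9
  10 = 1·9 + 1
  9 = 9·1
so gcd(246, 187) = 1.
1 divides 89, so solutions exist.
Back-substitute for Bézout coefficients:
  1 = 10 - 1·9
  ... = 187·(25) + 246·(-19)
So 187·(25) ≡ 1 (mod 246); multiply by 89: n ≡ 2225 (mod 246).
Smallest nonnegative: n = 2225 mod 246 = 11.

11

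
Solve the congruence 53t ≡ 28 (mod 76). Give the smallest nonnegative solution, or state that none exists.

12

gcd(76, 53) = 1  (76 = 1*53 + 23, 53 = 2*23 + 7, 23 = 3*7 + 2, 7 = 3*2 + 1, 2 = 2*1).
1 divides 28, so solutions exist.
Back-substituting, 53*(33) + 76*(-23) = 1.
So 53*(33) ≡ 1 (mod 76); multiply by 28: t ≡ 924 (mod 76).
Smallest nonnegative: t = 924 mod 76 = 12.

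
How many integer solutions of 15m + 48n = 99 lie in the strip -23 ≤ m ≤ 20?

gcd(48, 15) = 3  (48 = 3×15 + 3, 15 = 5×3).
Back-substituting, 15×(-3) + 48×(1) = 3.
Scale by 33: particular solution (-99, 33); reduce m mod 16: (13, -2).
General solution: m = 13 + 16t, n = -2 - 5t for integer t.
-23 ≤ 13 + 16t ≤ 20 gives t ∈ [-2, 0], which is 3 values.

3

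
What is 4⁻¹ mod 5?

gcd(5, 4) = 1.
By Bézout, 4×(-1) + 5×(1) = 1.
So 4×-1 ≡ 1 (mod 5), and -1 mod 5 = 4.

4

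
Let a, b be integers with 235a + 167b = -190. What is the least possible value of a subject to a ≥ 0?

120

gcd(235, 167):
  235 = 1·167 + 68
  167 = 2·68 + 31
  68 = 2·31 + 6
  31 = 5·6 + 1
  6 = 6·1
so gcd(235, 167) = 1.
1 divides -190, so solutions exist.
Back-substitute for Bézout coefficients:
  1 = 31 - 5·6
  ... = 235·(-27) + 167·(38)
Scale by -190/1 = -190: (a₀, b₀) = (5130, -7220).
General solution: a = 5130 + 167t, b = -7220 - 235t for integer t.
a ≥ 0: smallest is 5130 mod 167 = 120 (at t = -30), with b = -170.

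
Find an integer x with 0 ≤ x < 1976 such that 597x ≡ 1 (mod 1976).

gcd(1976, 597) = 1  (1976 = 3*597 + 185, 597 = 3*185 + 42, 185 = 4*42 + 17, 42 = 2*17 + 8, 17 = 2*8 + 1, 8 = 8*1).
Back-substituting, 597*(-235) + 1976*(71) = 1.
So 597*-235 ≡ 1 (mod 1976), and -235 mod 1976 = 1741.

1741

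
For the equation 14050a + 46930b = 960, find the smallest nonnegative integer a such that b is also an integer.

1747

gcd(46930, 14050):
  46930 = 3×14050 + 4780
  14050 = 2×4780 + 4490
  4780 = 1×4490 + 290
  4490 = 15×290 + 140
  290 = 2×140 + 10
  140 = 14×10
so gcd(46930, 14050) = 10.
10 divides 960, so solutions exist.
Back-substitute for Bézout coefficients:
  10 = 290 - 2×140
  ... = 14050×(-324) + 46930×(97)
Scale by 960/10 = 96: (a₀, b₀) = (-31104, 9312).
General solution: a = -31104 + 4693t, b = 9312 - 1405t for integer t.
a ≥ 0: smallest is -31104 mod 4693 = 1747 (at t = 7), with b = -523.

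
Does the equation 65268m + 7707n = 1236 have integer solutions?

no

gcd(65268, 7707) = 21  (65268 = 8*7707 + 3612, 7707 = 2*3612 + 483, 3612 = 7*483 + 231, 483 = 2*231 + 21, 231 = 11*21).
21 does not divide 1236 (remainder 18), so no integer solutions.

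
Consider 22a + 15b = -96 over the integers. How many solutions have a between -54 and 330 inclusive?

26

gcd(22, 15) = 1  (22 = 1·15 + 7, 15 = 2·7 + 1, 7 = 7·1).
Back-substituting, 22·(-2) + 15·(3) = 1.
Scale by -96: particular solution (192, -288); reduce a mod 15: (12, -24).
General solution: a = 12 + 15t, b = -24 - 22t for integer t.
-54 ≤ 12 + 15t ≤ 330 gives t ∈ [-4, 21], which is 26 values.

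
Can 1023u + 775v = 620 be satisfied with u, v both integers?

gcd(1023, 775) = 31  (1023 = 1*775 + 248, 775 = 3*248 + 31, 248 = 8*31).
31 divides 620, so integer solutions exist.

yes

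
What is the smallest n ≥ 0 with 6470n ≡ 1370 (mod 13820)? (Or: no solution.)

735

gcd(13820, 6470) = 10.
10 divides 1370, so solutions exist.
By Bézout, 6470*(-267) + 13820*(125) = 10.
So 6470*(-267) ≡ 10 (mod 13820); multiply by 137: n ≡ -36579 (mod 1382).
Smallest nonnegative: n = -36579 mod 1382 = 735.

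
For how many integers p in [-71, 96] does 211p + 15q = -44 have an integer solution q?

11

gcd(211, 15) = 1.
By Bézout, 211×(1) + 15×(-14) = 1.
Particular solution: (1, -17).
General solution: p = 1 + 15t, q = -17 - 211t for integer t.
-71 ≤ 1 + 15t ≤ 96 gives t ∈ [-4, 6], which is 11 values.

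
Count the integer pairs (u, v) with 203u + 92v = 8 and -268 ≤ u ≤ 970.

14

gcd(203, 92) = 1.
By Bézout, 203·(-29) + 92·(64) = 1.
Particular solution: (44, -97).
General solution: u = 44 + 92t, v = -97 - 203t for integer t.
-268 ≤ 44 + 92t ≤ 970 gives t ∈ [-3, 10], which is 14 values.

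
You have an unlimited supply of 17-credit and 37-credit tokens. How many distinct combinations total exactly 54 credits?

Need nonnegative integers with 17j + 37k = 54.
gcd(17, 37) = 1, and 17·(-13) + 37·(6) = 1.
So (j₀, k₀) = (-702, 324); general j = -702 + 37t, k = 324 - 17t.
j ≥ 0 ⇒ t ≥ 19; k ≥ 0 ⇒ t ≤ 19. That's 1 value of t.

1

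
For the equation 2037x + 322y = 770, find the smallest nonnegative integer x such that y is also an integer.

gcd(2037, 322):
  2037 = 6*322 + 105
  322 = 3*105 + 7
  105 = 15*7
so gcd(2037, 322) = 7.
7 divides 770, so solutions exist.
Back-substitute for Bézout coefficients:
  7 = 322 - 3*105
  ... = 2037*(-3) + 322*(19)
Scale by 770/7 = 110: (x₀, y₀) = (-330, 2090).
General solution: x = -330 + 46t, y = 2090 - 291t for integer t.
x ≥ 0: smallest is -330 mod 46 = 38 (at t = 8), with y = -238.

38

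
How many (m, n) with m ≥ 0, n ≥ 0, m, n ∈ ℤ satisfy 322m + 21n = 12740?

13

gcd(322, 21):
  322 = 15×21 + 7
  21 = 3×7
so gcd(322, 21) = 7.
Back-substitute for Bézout coefficients:
  7 = 322 - 15×21
  ... = 322×(1) + 21×(-15)
Scale by 1820: one solution is (1820, -27300). Reduce m mod 3: (2, 576).
General: m = 2 + 3t, n = 576 - 46t.
m ≥ 0 ⇒ t ≥ 0; n ≥ 0 ⇒ t ≤ 12. So t ∈ [0, 12]: 13 solutions.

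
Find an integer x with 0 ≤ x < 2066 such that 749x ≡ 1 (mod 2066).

1735

gcd(2066, 749) = 1.
By Bézout, 749*(-331) + 2066*(120) = 1.
So 749*-331 ≡ 1 (mod 2066), and -331 mod 2066 = 1735.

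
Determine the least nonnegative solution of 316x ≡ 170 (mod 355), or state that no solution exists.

gcd(355, 316) = 1  (355 = 1*316 + 39, 316 = 8*39 + 4, 39 = 9*4 + 3, 4 = 1*3 + 1, 3 = 3*1).
1 divides 170, so solutions exist.
Back-substituting, 316*(91) + 355*(-81) = 1.
So 316*(91) ≡ 1 (mod 355); multiply by 170: x ≡ 15470 (mod 355).
Smallest nonnegative: x = 15470 mod 355 = 205.

205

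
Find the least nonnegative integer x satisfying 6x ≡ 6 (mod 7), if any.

gcd(7, 6) = 1  (7 = 1·6 + 1, 6 = 6·1).
1 divides 6, so solutions exist.
Back-substituting, 6·(-1) + 7·(1) = 1.
So 6·(-1) ≡ 1 (mod 7); multiply by 6: x ≡ -6 (mod 7).
Smallest nonnegative: x = -6 mod 7 = 1.

1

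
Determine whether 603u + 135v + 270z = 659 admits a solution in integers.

gcd(603, 135):
  603 = 4*135 + 63
  135 = 2*63 + 9
  63 = 7*9
so gcd(603, 135) = 9.
gcd(9, 270) = 9.
9 does not divide 659 (remainder 2), so no integer solutions.

no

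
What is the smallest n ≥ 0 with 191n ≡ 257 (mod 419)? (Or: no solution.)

gcd(419, 191) = 1.
1 divides 257, so solutions exist.
By Bézout, 191×(-68) + 419×(31) = 1.
So 191×(-68) ≡ 1 (mod 419); multiply by 257: n ≡ -17476 (mod 419).
Smallest nonnegative: n = -17476 mod 419 = 122.

122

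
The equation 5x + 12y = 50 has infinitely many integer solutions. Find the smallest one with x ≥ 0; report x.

10

gcd(12, 5) = 1  (12 = 2×5 + 2, 5 = 2×2 + 1, 2 = 2×1).
1 divides 50, so solutions exist.
Back-substituting, 5×(5) + 12×(-2) = 1.
Scale by 50/1 = 50: (x₀, y₀) = (250, -100).
General solution: x = 250 + 12t, y = -100 - 5t for integer t.
x ≥ 0: smallest is 250 mod 12 = 10 (at t = -20), with y = 0.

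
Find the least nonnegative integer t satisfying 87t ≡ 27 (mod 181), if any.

gcd(181, 87) = 1  (181 = 2·87 + 7, 87 = 12·7 + 3, 7 = 2·3 + 1, 3 = 3·1).
1 divides 27, so solutions exist.
Back-substituting, 87·(-52) + 181·(25) = 1.
So 87·(-52) ≡ 1 (mod 181); multiply by 27: t ≡ -1404 (mod 181).
Smallest nonnegative: t = -1404 mod 181 = 44.

44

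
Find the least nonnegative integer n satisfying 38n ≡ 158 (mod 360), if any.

61

gcd(360, 38) = 2  (360 = 9*38 + 18, 38 = 2*18 + 2, 18 = 9*2).
2 divides 158, so solutions exist.
Back-substituting, 38*(19) + 360*(-2) = 2.
So 38*(19) ≡ 2 (mod 360); multiply by 79: n ≡ 1501 (mod 180).
Smallest nonnegative: n = 1501 mod 180 = 61.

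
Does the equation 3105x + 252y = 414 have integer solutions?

gcd(3105, 252):
  3105 = 12×252 + 81
  252 = 3×81 + 9
  81 = 9×9
so gcd(3105, 252) = 9.
9 divides 414, so integer solutions exist.

yes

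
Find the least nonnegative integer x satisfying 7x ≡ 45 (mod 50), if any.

gcd(50, 7):
  50 = 7*7 + 1
  7 = 7*1
so gcd(50, 7) = 1.
1 divides 45, so solutions exist.
Back-substitute for Bézout coefficients:
  1 = 50 - 7*7
  ... = 7*(-7) + 50*(1)
So 7*(-7) ≡ 1 (mod 50); multiply by 45: x ≡ -315 (mod 50).
Smallest nonnegative: x = -315 mod 50 = 35.

35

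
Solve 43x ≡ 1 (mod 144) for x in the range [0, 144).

67

gcd(144, 43) = 1.
By Bézout, 43×(67) + 144×(-20) = 1.
So 43×67 ≡ 1 (mod 144), and 67 mod 144 = 67.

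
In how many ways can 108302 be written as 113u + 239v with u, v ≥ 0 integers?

gcd(239, 113) = 1  (239 = 2×113 + 13, 113 = 8×13 + 9, 13 = 1×9 + 4, 9 = 2×4 + 1, 4 = 4×1).
Back-substituting, 113×(55) + 239×(-26) = 1.
Scale by 108302: one solution is (5956610, -2815852). Reduce u mod 239: (13, 447).
General: u = 13 + 239t, v = 447 - 113t.
u ≥ 0 ⇒ t ≥ 0; v ≥ 0 ⇒ t ≤ 3. So t ∈ [0, 3]: 4 solutions.

4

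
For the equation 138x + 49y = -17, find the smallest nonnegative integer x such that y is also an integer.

gcd(138, 49):
  138 = 2·49 + 40
  49 = 1·40 + 9
  40 = 4·9 + 4
  9 = 2·4 + 1
  4 = 4·1
so gcd(138, 49) = 1.
1 divides -17, so solutions exist.
Back-substitute for Bézout coefficients:
  1 = 9 - 2·4
  ... = 138·(-11) + 49·(31)
Scale by -17/1 = -17: (x₀, y₀) = (187, -527).
General solution: x = 187 + 49t, y = -527 - 138t for integer t.
x ≥ 0: smallest is 187 mod 49 = 40 (at t = -3), with y = -113.

40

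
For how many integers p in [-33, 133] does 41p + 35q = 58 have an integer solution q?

gcd(41, 35) = 1  (41 = 1·35 + 6, 35 = 5·6 + 5, 6 = 1·5 + 1, 5 = 5·1).
Back-substituting, 41·(6) + 35·(-7) = 1.
Scale by 58: particular solution (348, -406); reduce p mod 35: (33, -37).
General solution: p = 33 + 35t, q = -37 - 41t for integer t.
-33 ≤ 33 + 35t ≤ 133 gives t ∈ [-1, 2], which is 4 values.

4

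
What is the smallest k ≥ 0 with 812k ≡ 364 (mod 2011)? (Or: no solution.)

1318

gcd(2011, 812):
  2011 = 2×812 + 387
  812 = 2×387 + 38
  387 = 10×38 + 7
  38 = 5×7 + 3
  7 = 2×3 + 1
  3 = 3×1
so gcd(2011, 812) = 1.
1 divides 364, so solutions exist.
Back-substitute for Bézout coefficients:
  1 = 7 - 2×3
  ... = 812×(-582) + 2011×(235)
So 812×(-582) ≡ 1 (mod 2011); multiply by 364: k ≡ -211848 (mod 2011).
Smallest nonnegative: k = -211848 mod 2011 = 1318.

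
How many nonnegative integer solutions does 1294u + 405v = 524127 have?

1

gcd(1294, 405):
  1294 = 3·405 + 79
  405 = 5·79 + 10
  79 = 7·10 + 9
  10 = 1·9 + 1
  9 = 9·1
so gcd(1294, 405) = 1.
Back-substitute for Bézout coefficients:
  1 = 10 - 1·9
  ... = 1294·(-41) + 405·(131)
Scale by 524127: one solution is (-21489207, 68660637). Reduce u mod 405: (93, 997).
General: u = 93 + 405t, v = 997 - 1294t.
u ≥ 0 ⇒ t ≥ 0; v ≥ 0 ⇒ t ≤ 0. So t ∈ [0, 0]: 1 solution.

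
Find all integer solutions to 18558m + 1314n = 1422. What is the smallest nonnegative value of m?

25

gcd(18558, 1314) = 18.
18 divides 1422, so solutions exist.
By Bézout, 18558*(-8) + 1314*(113) = 18.
Scale by 1422/18 = 79: (m₀, n₀) = (-632, 8927).
General solution: m = -632 + 73t, n = 8927 - 1031t for integer t.
m ≥ 0: smallest is -632 mod 73 = 25 (at t = 9), with n = -352.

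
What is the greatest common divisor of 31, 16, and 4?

1

gcd(31, 16):
  31 = 1×16 + 15
  16 = 1×15 + 1
  15 = 15×1
so gcd(31, 16) = 1.
gcd(1, 4) = 1.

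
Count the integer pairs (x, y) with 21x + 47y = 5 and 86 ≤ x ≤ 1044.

21

gcd(47, 21) = 1.
By Bézout, 21·(9) + 47·(-4) = 1.
Particular solution: (45, -20).
General solution: x = 45 + 47t, y = -20 - 21t for integer t.
86 ≤ 45 + 47t ≤ 1044 gives t ∈ [1, 21], which is 21 values.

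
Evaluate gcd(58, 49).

gcd(58, 49):
  58 = 1·49 + 9
  49 = 5·9 + 4
  9 = 2·4 + 1
  4 = 4·1
so gcd(58, 49) = 1.

1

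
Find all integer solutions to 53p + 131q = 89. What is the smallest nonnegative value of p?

61

gcd(131, 53):
  131 = 2·53 + 25
  53 = 2·25 + 3
  25 = 8·3 + 1
  3 = 3·1
so gcd(131, 53) = 1.
1 divides 89, so solutions exist.
Back-substitute for Bézout coefficients:
  1 = 25 - 8·3
  ... = 53·(-42) + 131·(17)
Scale by 89/1 = 89: (p₀, q₀) = (-3738, 1513).
General solution: p = -3738 + 131t, q = 1513 - 53t for integer t.
p ≥ 0: smallest is -3738 mod 131 = 61 (at t = 29), with q = -24.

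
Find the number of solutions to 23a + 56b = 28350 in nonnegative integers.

22

gcd(56, 23) = 1  (56 = 2*23 + 10, 23 = 2*10 + 3, 10 = 3*3 + 1, 3 = 3*1).
Back-substituting, 23*(-17) + 56*(7) = 1.
Scale by 28350: one solution is (-481950, 198450). Reduce a mod 56: (42, 489).
General: a = 42 + 56t, b = 489 - 23t.
a ≥ 0 ⇒ t ≥ 0; b ≥ 0 ⇒ t ≤ 21. So t ∈ [0, 21]: 22 solutions.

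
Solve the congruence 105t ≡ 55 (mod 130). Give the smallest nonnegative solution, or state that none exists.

3

gcd(130, 105) = 5.
5 divides 55, so solutions exist.
By Bézout, 105×(5) + 130×(-4) = 5.
So 105×(5) ≡ 5 (mod 130); multiply by 11: t ≡ 55 (mod 26).
Smallest nonnegative: t = 55 mod 26 = 3.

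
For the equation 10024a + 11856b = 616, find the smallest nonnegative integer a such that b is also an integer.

gcd(11856, 10024):
  11856 = 1·10024 + 1832
  10024 = 5·1832 + 864
  1832 = 2·864 + 104
  864 = 8·104 + 32
  104 = 3·32 + 8
  32 = 4·8
so gcd(11856, 10024) = 8.
8 divides 616, so solutions exist.
Back-substitute for Bézout coefficients:
  8 = 104 - 3·32
  ... = 10024·(-343) + 11856·(290)
Scale by 616/8 = 77: (a₀, b₀) = (-26411, 22330).
General solution: a = -26411 + 1482t, b = 22330 - 1253t for integer t.
a ≥ 0: smallest is -26411 mod 1482 = 265 (at t = 18), with b = -224.

265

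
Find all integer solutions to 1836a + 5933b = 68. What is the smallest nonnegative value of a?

181

gcd(5933, 1836):
  5933 = 3*1836 + 425
  1836 = 4*425 + 136
  425 = 3*136 + 17
  136 = 8*17
so gcd(5933, 1836) = 17.
17 divides 68, so solutions exist.
Back-substitute for Bézout coefficients:
  17 = 425 - 3*136
  ... = 1836*(-42) + 5933*(13)
Scale by 68/17 = 4: (a₀, b₀) = (-168, 52).
General solution: a = -168 + 349t, b = 52 - 108t for integer t.
a ≥ 0: smallest is -168 mod 349 = 181 (at t = 1), with b = -56.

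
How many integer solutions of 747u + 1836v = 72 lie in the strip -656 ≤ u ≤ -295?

2

gcd(1836, 747) = 9  (1836 = 2·747 + 342, 747 = 2·342 + 63, 342 = 5·63 + 27, 63 = 2·27 + 9, 27 = 3·9).
Back-substituting, 747·(59) + 1836·(-24) = 9.
Scale by 8: particular solution (472, -192); reduce u mod 204: (64, -26).
General solution: u = 64 + 204t, v = -26 - 83t for integer t.
-656 ≤ 64 + 204t ≤ -295 gives t ∈ [-3, -2], which is 2 values.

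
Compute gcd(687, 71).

1

gcd(687, 71):
  687 = 9×71 + 48
  71 = 1×48 + 23
  48 = 2×23 + 2
  23 = 11×2 + 1
  2 = 2×1
so gcd(687, 71) = 1.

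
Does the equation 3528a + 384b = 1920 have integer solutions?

yes

gcd(3528, 384) = 24.
24 divides 1920, so integer solutions exist.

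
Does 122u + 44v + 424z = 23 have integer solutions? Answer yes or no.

gcd(122, 44) = 2.
gcd(2, 424) = 2.
2 does not divide 23 (remainder 1), so no integer solutions.

no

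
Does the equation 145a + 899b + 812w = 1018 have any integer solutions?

gcd(899, 145) = 29  (899 = 6·145 + 29, 145 = 5·29).
gcd(29, 812) = 29.
29 does not divide 1018 (remainder 3), so no integer solutions.

no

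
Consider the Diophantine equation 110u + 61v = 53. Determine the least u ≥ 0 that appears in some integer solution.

gcd(110, 61):
  110 = 1·61 + 49
  61 = 1·49 + 12
  49 = 4·12 + 1
  12 = 12·1
so gcd(110, 61) = 1.
1 divides 53, so solutions exist.
Back-substitute for Bézout coefficients:
  1 = 49 - 4·12
  ... = 110·(5) + 61·(-9)
Scale by 53/1 = 53: (u₀, v₀) = (265, -477).
General solution: u = 265 + 61t, v = -477 - 110t for integer t.
u ≥ 0: smallest is 265 mod 61 = 21 (at t = -4), with v = -37.

21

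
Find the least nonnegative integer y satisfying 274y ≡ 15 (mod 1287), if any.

gcd(1287, 274):
  1287 = 4×274 + 191
  274 = 1×191 + 83
  191 = 2×83 + 25
  83 = 3×25 + 8
  25 = 3×8 + 1
  8 = 8×1
so gcd(1287, 274) = 1.
1 divides 15, so solutions exist.
Back-substitute for Bézout coefficients:
  1 = 25 - 3×8
  ... = 274×(-155) + 1287×(33)
So 274×(-155) ≡ 1 (mod 1287); multiply by 15: y ≡ -2325 (mod 1287).
Smallest nonnegative: y = -2325 mod 1287 = 249.

249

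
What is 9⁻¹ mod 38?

17

gcd(38, 9):
  38 = 4×9 + 2
  9 = 4×2 + 1
  2 = 2×1
so gcd(38, 9) = 1.
Back-substitute for Bézout coefficients:
  1 = 9 - 4×2
  ... = 9×(17) + 38×(-4)
So 9×17 ≡ 1 (mod 38), and 17 mod 38 = 17.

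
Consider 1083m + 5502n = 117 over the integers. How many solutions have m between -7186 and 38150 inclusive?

25

gcd(5502, 1083) = 3.
By Bézout, 1083×(569) + 5502×(-112) = 3.
Particular solution: (183, -36).
General solution: m = 183 + 1834t, n = -36 - 361t for integer t.
-7186 ≤ 183 + 1834t ≤ 38150 gives t ∈ [-4, 20], which is 25 values.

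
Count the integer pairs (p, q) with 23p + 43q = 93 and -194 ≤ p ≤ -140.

1

gcd(43, 23) = 1  (43 = 1·23 + 20, 23 = 1·20 + 3, 20 = 6·3 + 2, 3 = 1·2 + 1, 2 = 2·1).
Back-substituting, 23·(15) + 43·(-8) = 1.
Scale by 93: particular solution (1395, -744); reduce p mod 43: (19, -8).
General solution: p = 19 + 43t, q = -8 - 23t for integer t.
-194 ≤ 19 + 43t ≤ -140 gives t ∈ [-4, -4], which is 1 value.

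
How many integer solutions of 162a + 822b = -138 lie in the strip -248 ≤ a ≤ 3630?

gcd(822, 162) = 6.
By Bézout, 162*(66) + 822*(-13) = 6.
Particular solution: (126, -25).
General solution: a = 126 + 137t, b = -25 - 27t for integer t.
-248 ≤ 126 + 137t ≤ 3630 gives t ∈ [-2, 25], which is 28 values.

28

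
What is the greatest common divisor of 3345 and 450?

15

gcd(3345, 450) = 15  (3345 = 7×450 + 195, 450 = 2×195 + 60, 195 = 3×60 + 15, 60 = 4×15).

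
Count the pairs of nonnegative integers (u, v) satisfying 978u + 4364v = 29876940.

gcd(4364, 978):
  4364 = 4·978 + 452
  978 = 2·452 + 74
  452 = 6·74 + 8
  74 = 9·8 + 2
  8 = 4·2
so gcd(4364, 978) = 2.
Back-substitute for Bézout coefficients:
  2 = 74 - 9·8
  ... = 978·(531) + 4364·(-119)
Scale by 14938470: one solution is (7932327570, -1777677930). Reduce u mod 2182: (416, 6753).
General: u = 416 + 2182t, v = 6753 - 489t.
u ≥ 0 ⇒ t ≥ 0; v ≥ 0 ⇒ t ≤ 13. So t ∈ [0, 13]: 14 solutions.

14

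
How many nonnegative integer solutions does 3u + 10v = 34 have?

gcd(10, 3) = 1.
By Bézout, 3×(-3) + 10×(1) = 1.
One solution: (8, 1).
General: u = 8 + 10t, v = 1 - 3t.
u ≥ 0 ⇒ t ≥ 0; v ≥ 0 ⇒ t ≤ 0. So t ∈ [0, 0]: 1 solution.

1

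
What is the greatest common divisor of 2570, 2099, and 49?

gcd(2570, 2099) = 1.
gcd(1, 49) = 1.

1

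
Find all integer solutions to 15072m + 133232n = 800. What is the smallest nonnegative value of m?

389

gcd(133232, 15072) = 16.
16 divides 800, so solutions exist.
By Bézout, 15072*(-1158) + 133232*(131) = 16.
Scale by 800/16 = 50: (m₀, n₀) = (-57900, 6550).
General solution: m = -57900 + 8327t, n = 6550 - 942t for integer t.
m ≥ 0: smallest is -57900 mod 8327 = 389 (at t = 7), with n = -44.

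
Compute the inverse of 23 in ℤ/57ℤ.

5

gcd(57, 23) = 1  (57 = 2·23 + 11, 23 = 2·11 + 1, 11 = 11·1).
Back-substituting, 23·(5) + 57·(-2) = 1.
So 23·5 ≡ 1 (mod 57), and 5 mod 57 = 5.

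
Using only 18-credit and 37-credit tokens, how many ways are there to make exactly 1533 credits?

3

Need nonnegative integers with 18j + 37k = 1533.
gcd(18, 37) = 1, and 18·(-2) + 37·(1) = 1.
So (j₀, k₀) = (-3066, 1533); general j = -3066 + 37t, k = 1533 - 18t.
j ≥ 0 ⇒ t ≥ 83; k ≥ 0 ⇒ t ≤ 85. That's 3 values of t.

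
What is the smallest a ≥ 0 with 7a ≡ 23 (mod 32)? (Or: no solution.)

gcd(32, 7) = 1.
1 divides 23, so solutions exist.
By Bézout, 7*(-9) + 32*(2) = 1.
So 7*(-9) ≡ 1 (mod 32); multiply by 23: a ≡ -207 (mod 32).
Smallest nonnegative: a = -207 mod 32 = 17.

17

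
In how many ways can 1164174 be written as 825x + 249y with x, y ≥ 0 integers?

17

gcd(825, 249):
  825 = 3×249 + 78
  249 = 3×78 + 15
  78 = 5×15 + 3
  15 = 5×3
so gcd(825, 249) = 3.
Back-substitute for Bézout coefficients:
  3 = 78 - 5×15
  ... = 825×(16) + 249×(-53)
Scale by 388058: one solution is (6208928, -20567074). Reduce x mod 83: (30, 4576).
General: x = 30 + 83t, y = 4576 - 275t.
x ≥ 0 ⇒ t ≥ 0; y ≥ 0 ⇒ t ≤ 16. So t ∈ [0, 16]: 17 solutions.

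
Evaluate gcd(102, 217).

1

gcd(217, 102):
  217 = 2*102 + 13
  102 = 7*13 + 11
  13 = 1*11 + 2
  11 = 5*2 + 1
  2 = 2*1
so gcd(217, 102) = 1.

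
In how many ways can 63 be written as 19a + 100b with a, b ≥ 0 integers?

0

gcd(100, 19):
  100 = 5×19 + 5
  19 = 3×5 + 4
  5 = 1×4 + 1
  4 = 4×1
so gcd(100, 19) = 1.
Back-substitute for Bézout coefficients:
  1 = 5 - 1×4
  ... = 19×(-21) + 100×(4)
Scale by 63: one solution is (-1323, 252). Reduce a mod 100: (77, -14).
General: a = 77 + 100t, b = -14 - 19t.
a ≥ 0 ⇒ t ≥ 0; b ≥ 0 ⇒ t ≤ -1. So t ∈ [0, -1]: 0 solutions.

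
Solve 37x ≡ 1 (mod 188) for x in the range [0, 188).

61

gcd(188, 37) = 1.
By Bézout, 37·(61) + 188·(-12) = 1.
So 37·61 ≡ 1 (mod 188), and 61 mod 188 = 61.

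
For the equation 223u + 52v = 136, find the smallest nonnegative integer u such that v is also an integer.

gcd(223, 52) = 1  (223 = 4·52 + 15, 52 = 3·15 + 7, 15 = 2·7 + 1, 7 = 7·1).
1 divides 136, so solutions exist.
Back-substituting, 223·(7) + 52·(-30) = 1.
Scale by 136/1 = 136: (u₀, v₀) = (952, -4080).
General solution: u = 952 + 52t, v = -4080 - 223t for integer t.
u ≥ 0: smallest is 952 mod 52 = 16 (at t = -18), with v = -66.

16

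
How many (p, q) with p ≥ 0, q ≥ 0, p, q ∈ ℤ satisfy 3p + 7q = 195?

10

gcd(7, 3) = 1.
By Bézout, 3·(-2) + 7·(1) = 1.
One solution: (2, 27).
General: p = 2 + 7t, q = 27 - 3t.
p ≥ 0 ⇒ t ≥ 0; q ≥ 0 ⇒ t ≤ 9. So t ∈ [0, 9]: 10 solutions.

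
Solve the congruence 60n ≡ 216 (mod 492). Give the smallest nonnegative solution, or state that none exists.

20

gcd(492, 60) = 12  (492 = 8×60 + 12, 60 = 5×12).
12 divides 216, so solutions exist.
Back-substituting, 60×(-8) + 492×(1) = 12.
So 60×(-8) ≡ 12 (mod 492); multiply by 18: n ≡ -144 (mod 41).
Smallest nonnegative: n = -144 mod 41 = 20.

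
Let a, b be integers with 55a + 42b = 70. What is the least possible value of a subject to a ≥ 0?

28

gcd(55, 42) = 1  (55 = 1*42 + 13, 42 = 3*13 + 3, 13 = 4*3 + 1, 3 = 3*1).
1 divides 70, so solutions exist.
Back-substituting, 55*(13) + 42*(-17) = 1.
Scale by 70/1 = 70: (a₀, b₀) = (910, -1190).
General solution: a = 910 + 42t, b = -1190 - 55t for integer t.
a ≥ 0: smallest is 910 mod 42 = 28 (at t = -21), with b = -35.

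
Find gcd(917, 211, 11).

gcd(917, 211):
  917 = 4·211 + 73
  211 = 2·73 + 65
  73 = 1·65 + 8
  65 = 8·8 + 1
  8 = 8·1
so gcd(917, 211) = 1.
gcd(1, 11) = 1.

1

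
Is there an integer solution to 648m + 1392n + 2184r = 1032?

gcd(1392, 648):
  1392 = 2·648 + 96
  648 = 6·96 + 72
  96 = 1·72 + 24
  72 = 3·24
so gcd(1392, 648) = 24.
gcd(24, 2184) = 24.
24 divides 1032, so integer solutions exist.

yes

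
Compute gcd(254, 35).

1

gcd(254, 35):
  254 = 7·35 + 9
  35 = 3·9 + 8
  9 = 1·8 + 1
  8 = 8·1
so gcd(254, 35) = 1.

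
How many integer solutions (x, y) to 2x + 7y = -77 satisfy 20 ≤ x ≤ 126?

16

gcd(7, 2) = 1.
By Bézout, 2·(-3) + 7·(1) = 1.
Particular solution: (0, -11).
General solution: x = 0 + 7t, y = -11 - 2t for integer t.
20 ≤ 0 + 7t ≤ 126 gives t ∈ [3, 18], which is 16 values.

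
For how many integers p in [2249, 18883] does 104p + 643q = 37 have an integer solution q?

gcd(643, 104):
  643 = 6×104 + 19
  104 = 5×19 + 9
  19 = 2×9 + 1
  9 = 9×1
so gcd(643, 104) = 1.
Back-substitute for Bézout coefficients:
  1 = 19 - 2×9
  ... = 104×(-68) + 643×(11)
Scale by 37: particular solution (-2516, 407); reduce p mod 643: (56, -9).
General solution: p = 56 + 643t, q = -9 - 104t for integer t.
2249 ≤ 56 + 643t ≤ 18883 gives t ∈ [4, 29], which is 26 values.

26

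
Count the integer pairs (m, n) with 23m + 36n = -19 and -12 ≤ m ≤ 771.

gcd(36, 23):
  36 = 1×23 + 13
  23 = 1×13 + 10
  13 = 1×10 + 3
  10 = 3×3 + 1
  3 = 3×1
so gcd(36, 23) = 1.
Back-substitute for Bézout coefficients:
  1 = 10 - 3×3
  ... = 23×(11) + 36×(-7)
Scale by -19: particular solution (-209, 133); reduce m mod 36: (7, -5).
General solution: m = 7 + 36t, n = -5 - 23t for integer t.
-12 ≤ 7 + 36t ≤ 771 gives t ∈ [0, 21], which is 22 values.

22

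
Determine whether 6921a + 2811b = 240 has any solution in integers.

gcd(6921, 2811) = 3  (6921 = 2×2811 + 1299, 2811 = 2×1299 + 213, 1299 = 6×213 + 21, 213 = 10×21 + 3, 21 = 7×3).
3 divides 240, so integer solutions exist.

yes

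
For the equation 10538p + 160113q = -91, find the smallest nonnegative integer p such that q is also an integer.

gcd(160113, 10538) = 1.
1 divides -91, so solutions exist.
By Bézout, 10538·(-19828) + 160113·(1305) = 1.
Scale by -91/1 = -91: (p₀, q₀) = (1804348, -118755).
General solution: p = 1804348 + 160113t, q = -118755 - 10538t for integer t.
p ≥ 0: smallest is 1804348 mod 160113 = 43105 (at t = -11), with q = -2837.

43105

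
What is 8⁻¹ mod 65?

gcd(65, 8):
  65 = 8×8 + 1
  8 = 8×1
so gcd(65, 8) = 1.
Back-substitute for Bézout coefficients:
  1 = 65 - 8×8
  ... = 8×(-8) + 65×(1)
So 8×-8 ≡ 1 (mod 65), and -8 mod 65 = 57.

57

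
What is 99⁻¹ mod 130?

gcd(130, 99):
  130 = 1×99 + 31
  99 = 3×31 + 6
  31 = 5×6 + 1
  6 = 6×1
so gcd(130, 99) = 1.
Back-substitute for Bézout coefficients:
  1 = 31 - 5×6
  ... = 99×(-21) + 130×(16)
So 99×-21 ≡ 1 (mod 130), and -21 mod 130 = 109.

109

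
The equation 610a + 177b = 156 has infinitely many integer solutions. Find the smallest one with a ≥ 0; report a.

gcd(610, 177):
  610 = 3·177 + 79
  177 = 2·79 + 19
  79 = 4·19 + 3
  19 = 6·3 + 1
  3 = 3·1
so gcd(610, 177) = 1.
1 divides 156, so solutions exist.
Back-substitute for Bézout coefficients:
  1 = 19 - 6·3
  ... = 610·(-56) + 177·(193)
Scale by 156/1 = 156: (a₀, b₀) = (-8736, 30108).
General solution: a = -8736 + 177t, b = 30108 - 610t for integer t.
a ≥ 0: smallest is -8736 mod 177 = 114 (at t = 50), with b = -392.

114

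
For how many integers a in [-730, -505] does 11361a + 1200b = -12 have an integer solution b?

0

gcd(11361, 1200) = 3  (11361 = 9*1200 + 561, 1200 = 2*561 + 78, 561 = 7*78 + 15, 78 = 5*15 + 3, 15 = 5*3).
Back-substituting, 11361*(-77) + 1200*(729) = 3.
Scale by -4: particular solution (308, -2916); reduce a mod 400: (308, -2916).
General solution: a = 308 + 400t, b = -2916 - 3787t for integer t.
-730 ≤ 308 + 400t ≤ -505 gives t ∈ [-2, -3], which is 0 values.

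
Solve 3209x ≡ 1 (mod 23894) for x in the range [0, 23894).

gcd(23894, 3209) = 1  (23894 = 7·3209 + 1431, 3209 = 2·1431 + 347, 1431 = 4·347 + 43, 347 = 8·43 + 3, 43 = 14·3 + 1, 3 = 3·1).
Back-substituting, 3209·(-7781) + 23894·(1045) = 1.
So 3209·-7781 ≡ 1 (mod 23894), and -7781 mod 23894 = 16113.

16113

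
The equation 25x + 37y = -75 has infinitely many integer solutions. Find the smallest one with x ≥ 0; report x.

gcd(37, 25) = 1  (37 = 1*25 + 12, 25 = 2*12 + 1, 12 = 12*1).
1 divides -75, so solutions exist.
Back-substituting, 25*(3) + 37*(-2) = 1.
Scale by -75/1 = -75: (x₀, y₀) = (-225, 150).
General solution: x = -225 + 37t, y = 150 - 25t for integer t.
x ≥ 0: smallest is -225 mod 37 = 34 (at t = 7), with y = -25.

34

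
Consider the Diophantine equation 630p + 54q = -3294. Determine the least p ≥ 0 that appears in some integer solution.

gcd(630, 54):
  630 = 11*54 + 36
  54 = 1*36 + 18
  36 = 2*18
so gcd(630, 54) = 18.
18 divides -3294, so solutions exist.
Back-substitute for Bézout coefficients:
  18 = 54 - 1*36
  ... = 630*(-1) + 54*(12)
Scale by -3294/18 = -183: (p₀, q₀) = (183, -2196).
General solution: p = 183 + 3t, q = -2196 - 35t for integer t.
p ≥ 0: smallest is 183 mod 3 = 0 (at t = -61), with q = -61.

0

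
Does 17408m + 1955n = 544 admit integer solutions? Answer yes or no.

gcd(17408, 1955):
  17408 = 8×1955 + 1768
  1955 = 1×1768 + 187
  1768 = 9×187 + 85
  187 = 2×85 + 17
  85 = 5×17
so gcd(17408, 1955) = 17.
17 divides 544, so integer solutions exist.

yes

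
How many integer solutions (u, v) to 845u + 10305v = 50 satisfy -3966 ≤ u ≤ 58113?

gcd(10305, 845):
  10305 = 12*845 + 165
  845 = 5*165 + 20
  165 = 8*20 + 5
  20 = 4*5
so gcd(10305, 845) = 5.
Back-substitute for Bézout coefficients:
  5 = 165 - 8*20
  ... = 845*(-500) + 10305*(41)
Scale by 10: particular solution (-5000, 410); reduce u mod 2061: (1183, -97).
General solution: u = 1183 + 2061t, v = -97 - 169t for integer t.
-3966 ≤ 1183 + 2061t ≤ 58113 gives t ∈ [-2, 27], which is 30 values.

30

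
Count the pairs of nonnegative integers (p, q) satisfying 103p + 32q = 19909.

gcd(103, 32):
  103 = 3*32 + 7
  32 = 4*7 + 4
  7 = 1*4 + 3
  4 = 1*3 + 1
  3 = 3*1
so gcd(103, 32) = 1.
Back-substitute for Bézout coefficients:
  1 = 4 - 1*3
  ... = 103*(-9) + 32*(29)
Scale by 19909: one solution is (-179181, 577361). Reduce p mod 32: (19, 561).
General: p = 19 + 32t, q = 561 - 103t.
p ≥ 0 ⇒ t ≥ 0; q ≥ 0 ⇒ t ≤ 5. So t ∈ [0, 5]: 6 solutions.

6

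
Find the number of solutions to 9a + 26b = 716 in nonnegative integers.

gcd(26, 9) = 1.
By Bézout, 9×(3) + 26×(-1) = 1.
One solution: (16, 22).
General: a = 16 + 26t, b = 22 - 9t.
a ≥ 0 ⇒ t ≥ 0; b ≥ 0 ⇒ t ≤ 2. So t ∈ [0, 2]: 3 solutions.

3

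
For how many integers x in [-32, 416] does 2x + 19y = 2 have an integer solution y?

23

gcd(19, 2) = 1.
By Bézout, 2·(-9) + 19·(1) = 1.
Particular solution: (1, 0).
General solution: x = 1 + 19t, y = 0 - 2t for integer t.
-32 ≤ 1 + 19t ≤ 416 gives t ∈ [-1, 21], which is 23 values.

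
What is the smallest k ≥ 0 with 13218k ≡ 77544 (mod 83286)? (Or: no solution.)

888

gcd(83286, 13218) = 6.
6 divides 77544, so solutions exist.
By Bézout, 13218×(-3308) + 83286×(525) = 6.
So 13218×(-3308) ≡ 6 (mod 83286); multiply by 12924: k ≡ -42752592 (mod 13881).
Smallest nonnegative: k = -42752592 mod 13881 = 888.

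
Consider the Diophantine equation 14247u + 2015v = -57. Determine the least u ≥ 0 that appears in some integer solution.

1149

gcd(14247, 2015):
  14247 = 7*2015 + 142
  2015 = 14*142 + 27
  142 = 5*27 + 7
  27 = 3*7 + 6
  7 = 1*6 + 1
  6 = 6*1
so gcd(14247, 2015) = 1.
1 divides -57, so solutions exist.
Back-substitute for Bézout coefficients:
  1 = 7 - 1*6
  ... = 14247*(298) + 2015*(-2107)
Scale by -57/1 = -57: (u₀, v₀) = (-16986, 120099).
General solution: u = -16986 + 2015t, v = 120099 - 14247t for integer t.
u ≥ 0: smallest is -16986 mod 2015 = 1149 (at t = 9), with v = -8124.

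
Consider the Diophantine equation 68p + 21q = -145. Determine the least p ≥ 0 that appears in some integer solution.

gcd(68, 21):
  68 = 3·21 + 5
  21 = 4·5 + 1
  5 = 5·1
so gcd(68, 21) = 1.
1 divides -145, so solutions exist.
Back-substitute for Bézout coefficients:
  1 = 21 - 4·5
  ... = 68·(-4) + 21·(13)
Scale by -145/1 = -145: (p₀, q₀) = (580, -1885).
General solution: p = 580 + 21t, q = -1885 - 68t for integer t.
p ≥ 0: smallest is 580 mod 21 = 13 (at t = -27), with q = -49.

13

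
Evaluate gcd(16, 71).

1

gcd(71, 16) = 1  (71 = 4×16 + 7, 16 = 2×7 + 2, 7 = 3×2 + 1, 2 = 2×1).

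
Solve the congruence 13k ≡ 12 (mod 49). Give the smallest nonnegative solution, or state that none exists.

gcd(49, 13):
  49 = 3×13 + 10
  13 = 1×10 + 3
  10 = 3×3 + 1
  3 = 3×1
so gcd(49, 13) = 1.
1 divides 12, so solutions exist.
Back-substitute for Bézout coefficients:
  1 = 10 - 3×3
  ... = 13×(-15) + 49×(4)
So 13×(-15) ≡ 1 (mod 49); multiply by 12: k ≡ -180 (mod 49).
Smallest nonnegative: k = -180 mod 49 = 16.

16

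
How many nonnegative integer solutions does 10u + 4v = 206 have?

10

gcd(10, 4) = 2.
By Bézout, 10×(1) + 4×(-2) = 2.
One solution: (1, 49).
General: u = 1 + 2t, v = 49 - 5t.
u ≥ 0 ⇒ t ≥ 0; v ≥ 0 ⇒ t ≤ 9. So t ∈ [0, 9]: 10 solutions.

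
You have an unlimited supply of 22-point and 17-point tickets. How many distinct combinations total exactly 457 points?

2

Need nonnegative integers with 22j + 17k = 457.
gcd(22, 17) = 1, and 22·(7) + 17·(-9) = 1.
So (j₀, k₀) = (3199, -4113); general j = 3199 + 17t, k = -4113 - 22t.
j ≥ 0 ⇒ t ≥ -188; k ≥ 0 ⇒ t ≤ -187. That's 2 values of t.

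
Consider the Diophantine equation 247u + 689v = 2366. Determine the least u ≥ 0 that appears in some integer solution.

4

gcd(689, 247) = 13.
13 divides 2366, so solutions exist.
By Bézout, 247×(14) + 689×(-5) = 13.
Scale by 2366/13 = 182: (u₀, v₀) = (2548, -910).
General solution: u = 2548 + 53t, v = -910 - 19t for integer t.
u ≥ 0: smallest is 2548 mod 53 = 4 (at t = -48), with v = 2.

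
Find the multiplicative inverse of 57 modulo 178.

25

gcd(178, 57):
  178 = 3·57 + 7
  57 = 8·7 + 1
  7 = 7·1
so gcd(178, 57) = 1.
Back-substitute for Bézout coefficients:
  1 = 57 - 8·7
  ... = 57·(25) + 178·(-8)
So 57·25 ≡ 1 (mod 178), and 25 mod 178 = 25.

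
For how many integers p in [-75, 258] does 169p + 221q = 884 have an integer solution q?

20

gcd(221, 169):
  221 = 1·169 + 52
  169 = 3·52 + 13
  52 = 4·13
so gcd(221, 169) = 13.
Back-substitute for Bézout coefficients:
  13 = 169 - 3·52
  ... = 169·(4) + 221·(-3)
Scale by 68: particular solution (272, -204); reduce p mod 17: (0, 4).
General solution: p = 0 + 17t, q = 4 - 13t for integer t.
-75 ≤ 0 + 17t ≤ 258 gives t ∈ [-4, 15], which is 20 values.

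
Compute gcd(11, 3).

1

gcd(11, 3):
  11 = 3×3 + 2
  3 = 1×2 + 1
  2 = 2×1
so gcd(11, 3) = 1.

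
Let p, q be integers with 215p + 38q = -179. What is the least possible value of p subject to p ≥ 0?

gcd(215, 38) = 1.
1 divides -179, so solutions exist.
By Bézout, 215×(-3) + 38×(17) = 1.
Scale by -179/1 = -179: (p₀, q₀) = (537, -3043).
General solution: p = 537 + 38t, q = -3043 - 215t for integer t.
p ≥ 0: smallest is 537 mod 38 = 5 (at t = -14), with q = -33.

5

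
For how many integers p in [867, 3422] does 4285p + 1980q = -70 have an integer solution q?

7

gcd(4285, 1980) = 5  (4285 = 2*1980 + 325, 1980 = 6*325 + 30, 325 = 10*30 + 25, 30 = 1*25 + 5, 25 = 5*5).
Back-substituting, 4285*(-67) + 1980*(145) = 5.
Scale by -14: particular solution (938, -2030); reduce p mod 396: (146, -316).
General solution: p = 146 + 396t, q = -316 - 857t for integer t.
867 ≤ 146 + 396t ≤ 3422 gives t ∈ [2, 8], which is 7 values.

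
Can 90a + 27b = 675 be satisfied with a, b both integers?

gcd(90, 27) = 9  (90 = 3·27 + 9, 27 = 3·9).
9 divides 675, so integer solutions exist.

yes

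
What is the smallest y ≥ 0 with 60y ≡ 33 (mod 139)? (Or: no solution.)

77

gcd(139, 60) = 1.
1 divides 33, so solutions exist.
By Bézout, 60·(-44) + 139·(19) = 1.
So 60·(-44) ≡ 1 (mod 139); multiply by 33: y ≡ -1452 (mod 139).
Smallest nonnegative: y = -1452 mod 139 = 77.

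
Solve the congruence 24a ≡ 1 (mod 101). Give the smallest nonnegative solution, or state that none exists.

gcd(101, 24) = 1.
1 divides 1, so solutions exist.
By Bézout, 24*(-21) + 101*(5) = 1.
So 24*(-21) ≡ 1 (mod 101); multiply by 1: a ≡ -21 (mod 101).
Smallest nonnegative: a = -21 mod 101 = 80.

80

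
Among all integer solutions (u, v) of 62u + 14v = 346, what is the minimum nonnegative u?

gcd(62, 14):
  62 = 4*14 + 6
  14 = 2*6 + 2
  6 = 3*2
so gcd(62, 14) = 2.
2 divides 346, so solutions exist.
Back-substitute for Bézout coefficients:
  2 = 14 - 2*6
  ... = 62*(-2) + 14*(9)
Scale by 346/2 = 173: (u₀, v₀) = (-346, 1557).
General solution: u = -346 + 7t, v = 1557 - 31t for integer t.
u ≥ 0: smallest is -346 mod 7 = 4 (at t = 50), with v = 7.

4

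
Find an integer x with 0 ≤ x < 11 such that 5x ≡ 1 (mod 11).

gcd(11, 5) = 1  (11 = 2*5 + 1, 5 = 5*1).
Back-substituting, 5*(-2) + 11*(1) = 1.
So 5*-2 ≡ 1 (mod 11), and -2 mod 11 = 9.

9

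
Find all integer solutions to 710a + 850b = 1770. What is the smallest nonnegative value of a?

42

gcd(850, 710) = 10  (850 = 1*710 + 140, 710 = 5*140 + 10, 140 = 14*10).
10 divides 1770, so solutions exist.
Back-substituting, 710*(6) + 850*(-5) = 10.
Scale by 1770/10 = 177: (a₀, b₀) = (1062, -885).
General solution: a = 1062 + 85t, b = -885 - 71t for integer t.
a ≥ 0: smallest is 1062 mod 85 = 42 (at t = -12), with b = -33.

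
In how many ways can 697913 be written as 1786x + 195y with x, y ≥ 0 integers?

2

gcd(1786, 195):
  1786 = 9·195 + 31
  195 = 6·31 + 9
  31 = 3·9 + 4
  9 = 2·4 + 1
  4 = 4·1
so gcd(1786, 195) = 1.
Back-substitute for Bézout coefficients:
  1 = 9 - 2·4
  ... = 1786·(-44) + 195·(403)
Scale by 697913: one solution is (-30708172, 281258939). Reduce x mod 195: (38, 3231).
General: x = 38 + 195t, y = 3231 - 1786t.
x ≥ 0 ⇒ t ≥ 0; y ≥ 0 ⇒ t ≤ 1. So t ∈ [0, 1]: 2 solutions.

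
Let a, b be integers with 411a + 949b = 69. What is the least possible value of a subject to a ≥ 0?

gcd(949, 411) = 1.
1 divides 69, so solutions exist.
By Bézout, 411·(-411) + 949·(178) = 1.
Scale by 69/1 = 69: (a₀, b₀) = (-28359, 12282).
General solution: a = -28359 + 949t, b = 12282 - 411t for integer t.
a ≥ 0: smallest is -28359 mod 949 = 111 (at t = 30), with b = -48.

111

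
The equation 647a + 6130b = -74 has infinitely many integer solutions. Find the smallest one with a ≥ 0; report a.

2558

gcd(6130, 647) = 1  (6130 = 9·647 + 307, 647 = 2·307 + 33, 307 = 9·33 + 10, 33 = 3·10 + 3, 10 = 3·3 + 1, 3 = 3·1).
1 divides -74, so solutions exist.
Back-substituting, 647·(-1857) + 6130·(196) = 1.
Scale by -74/1 = -74: (a₀, b₀) = (137418, -14504).
General solution: a = 137418 + 6130t, b = -14504 - 647t for integer t.
a ≥ 0: smallest is 137418 mod 6130 = 2558 (at t = -22), with b = -270.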